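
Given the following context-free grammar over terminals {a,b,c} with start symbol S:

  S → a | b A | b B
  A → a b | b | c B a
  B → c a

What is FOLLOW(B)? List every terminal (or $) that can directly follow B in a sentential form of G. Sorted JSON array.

FIRST sets, iterate to fixpoint:
pass 1:
  A via A→a b: +{a}
  A via A→b: +{b}
  A via A→c B a: +{c}
  B via B→c a: +{c}
  S via S→a: +{a}
  S via S→b A: +{b}
  S: {a,b}  A: {a,b,c}  B: {c}
pass 2: — fixpoint
  S: {a,b}  A: {a,b,c}  B: {c}

FOLLOW iteration:
FOLLOW(S) := {$}
[1]
  A→c B a: FOLLOW(B) ⊇ FIRST(a) = {a}; new: +{a}
  S→b A: FOLLOW(A) ⊇ FOLLOW(S) ⊇ {$}; new: +{$}
  S→b B: FOLLOW(B) ⊇ FOLLOW(S) ⊇ {$}; new: +{$}
  S: {$}  A: {$}  B: {$,a}
[2] (stable)
  S: {$}  A: {$}  B: {$,a}

FOLLOW(B) = ["$", "a"]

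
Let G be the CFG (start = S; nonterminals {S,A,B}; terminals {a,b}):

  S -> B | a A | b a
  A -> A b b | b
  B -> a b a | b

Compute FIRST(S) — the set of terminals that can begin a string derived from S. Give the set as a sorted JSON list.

Compute FIRST by fixpoint:
round 1:
  A via A→b: +{b}
  B via B→a b a: +{a}
  B via B→b: +{b}
  S via S→B: +{a,b}
  S: {a,b}  A: {b}  B: {a,b}
round 2: done
  S: {a,b}  A: {b}  B: {a,b}

FIRST(S) = ["a", "b"]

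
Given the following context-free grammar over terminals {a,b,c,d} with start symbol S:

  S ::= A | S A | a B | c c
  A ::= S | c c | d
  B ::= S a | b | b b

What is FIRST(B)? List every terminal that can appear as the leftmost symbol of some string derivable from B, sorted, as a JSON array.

Compute FIRST by fixpoint:
[1]
  A via A→c c: +{c}
  A via A→d: +{d}
  B via B→b: +{b}
  S via S→A: +{c,d}
  S via S→a B: +{a}
  FIRST[S]={a,c,d}  FIRST[A]={c,d}  FIRST[B]={b}
[2]
  A via A→S: +{a}
  B via B→S a: +{a,c,d}
  FIRST[S]={a,c,d}  FIRST[A]={a,c,d}  FIRST[B]={a,b,c,d}
[3] (stable)
  FIRST[S]={a,c,d}  FIRST[A]={a,c,d}  FIRST[B]={a,b,c,d}

FIRST(B) = ["a", "b", "c", "d"]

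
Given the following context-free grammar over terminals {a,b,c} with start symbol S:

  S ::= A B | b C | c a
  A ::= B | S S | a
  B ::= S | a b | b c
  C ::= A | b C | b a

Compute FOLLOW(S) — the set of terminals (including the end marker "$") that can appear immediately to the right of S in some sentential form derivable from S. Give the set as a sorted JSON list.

FIRST iteration:
round 1:
  A via A→a: +{a}
  B via B→a b: +{a}
  B via B→b c: +{b}
  C via C→A: +{a}
  C via C→b C: +{b}
  S via S→A B: +{a}
  S via S→b C: +{b}
  S via S→c a: +{c}
  FIRST(S)={a,b,c}  FIRST(A)={a}  FIRST(B)={a,b}  FIRST(C)={a,b}
round 2:
  A via A→B: +{b}
  A via A→S S: +{c}
  B via B→S: +{c}
  C via C→A: +{c}
  FIRST(S)={a,b,c}  FIRST(A)={a,b,c}  FIRST(B)={a,b,c}  FIRST(C)={a,b,c}
round 3: (stable)
  FIRST(S)={a,b,c}  FIRST(A)={a,b,c}  FIRST(B)={a,b,c}  FIRST(C)={a,b,c}

FOLLOW sets:
initialize: $ ∈ FOLLOW(S)
[1]
  A→S S: FOLLOW(S) ⊇ FIRST(S) = {a,b,c}; new: +{a,b,c}
  S→A B: FOLLOW(A) ⊇ FIRST(B) = {a,b,c}; new: +{a,b,c}
  S→A B: FOLLOW(B) ⊇ FOLLOW(S) ⊇ {$,a,b,c}; new: +{$,a,b,c}
  S→b C: FOLLOW(C) ⊇ FOLLOW(S) ⊇ {$,a,b,c}; new: +{$,a,b,c}
  S: {$,a,b,c}  A: {a,b,c}  B: {$,a,b,c}  C: {$,a,b,c}
[2]
  C→A: FOLLOW(A) ⊇ FOLLOW(C) ⊇ {$,a,b,c}; new: +{$}
  S: {$,a,b,c}  A: {$,a,b,c}  B: {$,a,b,c}  C: {$,a,b,c}
[3] (no change)
  S: {$,a,b,c}  A: {$,a,b,c}  B: {$,a,b,c}  C: {$,a,b,c}

FOLLOW(S) = ["$", "a", "b", "c"]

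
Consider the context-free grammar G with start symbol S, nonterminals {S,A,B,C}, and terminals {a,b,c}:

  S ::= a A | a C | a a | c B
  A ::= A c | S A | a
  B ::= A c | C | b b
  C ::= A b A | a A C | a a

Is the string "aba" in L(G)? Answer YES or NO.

CNF form of G:
  S -> T0 B | T2 A | T2 C | T2 T2
  A -> A T0 | S A | a
  B -> A T0 | A X3 | T1 T1 | T2 T2 | T2 X4
  C -> A X5 | T2 T2 | T2 X6
  T0 -> c
  T1 -> b
  T2 -> a
  X3 -> T1 A
  X4 -> A C
  X5 -> T1 A
  X6 -> A C

CYK table (by increasing span):
  T[0,0] 'a' = {A,T2}  orig:{A}
  T[1,1] 'b' = {T1}  orig:{}
  T[2,2] 'a' = {A,T2}  orig:{A}
  T[0,1] 'ab' = ∅
  T[1,2] 'ba' = {X3,X5}  orig:{}
  T[0,2] 'aba' = {B,C}

S ∉ T[0,2] ⇒ NO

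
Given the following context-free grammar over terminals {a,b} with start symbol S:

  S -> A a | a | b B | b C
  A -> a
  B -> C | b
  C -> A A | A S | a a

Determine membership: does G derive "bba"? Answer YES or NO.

Convert to CNF:
  S -> A T0 | T1 B | T1 C | a
  A -> a
  B -> A A | A S | T0 T0 | b
  C -> A A | A S | T0 T0
  T0 -> a
  T1 -> b

CYK table (by increasing span):
  [0..0]={B,T1}  "b"  orig:{B}
  [1..1]={B,T1}  "b"  orig:{B}
  [2..2]={A,S,T0}  "a"  orig:{A,S}
  [0..1]={S}  "bb"
  [1..2]=∅  "ba"
  [0..2]=∅  "bba"

S ∉ T[0,2] ⇒ NO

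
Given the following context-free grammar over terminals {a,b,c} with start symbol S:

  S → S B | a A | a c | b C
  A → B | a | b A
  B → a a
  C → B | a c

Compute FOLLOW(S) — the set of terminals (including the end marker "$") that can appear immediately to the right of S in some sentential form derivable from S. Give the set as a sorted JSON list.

Compute FIRST by fixpoint:
round 1:
  A via A→a: +{a}
  A via A→b A: +{b}
  B via B→a a: +{a}
  C via C→B: +{a}
  S via S→a A: +{a}
  S via S→b C: +{b}
  FIRST(S)={a,b}  FIRST(A)={a,b}  FIRST(B)={a}  FIRST(C)={a}
round 2: (stable)
  FIRST(S)={a,b}  FIRST(A)={a,b}  FIRST(B)={a}  FIRST(C)={a}

FOLLOW sets:
seed FOLLOW(S) with $
iter 1:
  S→S B: FOLLOW(S) ⊇ FIRST(B) = {a}; new: +{a}
  S→S B: FOLLOW(B) ⊇ FOLLOW(S) ⊇ {$,a}; new: +{$,a}
  S→a A: FOLLOW(A) ⊇ FOLLOW(S) ⊇ {$,a}; new: +{$,a}
  S→b C: FOLLOW(C) ⊇ FOLLOW(S) ⊇ {$,a}; new: +{$,a}
  FOLLOW[S]={$,a}  FOLLOW[A]={$,a}  FOLLOW[B]={$,a}  FOLLOW[C]={$,a}
iter 2: (no change)
  FOLLOW[S]={$,a}  FOLLOW[A]={$,a}  FOLLOW[B]={$,a}  FOLLOW[C]={$,a}

FOLLOW(S) = ["$", "a"]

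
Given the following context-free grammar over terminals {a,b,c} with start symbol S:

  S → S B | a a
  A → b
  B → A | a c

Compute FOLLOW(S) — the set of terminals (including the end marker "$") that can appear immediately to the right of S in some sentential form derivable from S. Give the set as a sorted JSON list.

FIRST sets, iterate to fixpoint:
pass 1:
  A via A→b: +{b}
  B via B→A: +{b}
  B via B→a c: +{a}
  S via S→a a: +{a}
  S: {a}  A: {b}  B: {a,b}
pass 2: (no change)
  S: {a}  A: {b}  B: {a,b}

Compute FOLLOW by fixpoint:
initialize: $ ∈ FOLLOW(S)
iter 1:
  S→S B: FOLLOW(S) ⊇ FIRST(B) = {a,b}; new: +{a,b}
  S→S B: FOLLOW(B) ⊇ FOLLOW(S) ⊇ {$,a,b}; new: +{$,a,b}
  FOLLOW[S]={$,a,b}  FOLLOW[A]={}  FOLLOW[B]={$,a,b}
iter 2:
  B→A: FOLLOW(A) ⊇ FOLLOW(B) ⊇ {$,a,b}; new: +{$,a,b}
  FOLLOW[S]={$,a,b}  FOLLOW[A]={$,a,b}  FOLLOW[B]={$,a,b}
iter 3: done
  FOLLOW[S]={$,a,b}  FOLLOW[A]={$,a,b}  FOLLOW[B]={$,a,b}

FOLLOW(S) = ["$", "a", "b"]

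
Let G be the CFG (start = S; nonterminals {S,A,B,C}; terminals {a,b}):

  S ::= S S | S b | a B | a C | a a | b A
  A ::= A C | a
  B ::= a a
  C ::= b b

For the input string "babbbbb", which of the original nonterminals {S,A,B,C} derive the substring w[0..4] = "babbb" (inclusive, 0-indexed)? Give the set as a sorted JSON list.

Convert to CNF:
  S -> S S | S T1 | T0 B | T0 C | T0 T0 | T1 A
  A -> A C | a
  B -> T0 T0
  C -> T1 T1
  T0 -> a
  T1 -> b

CYK table (by increasing span) (cells [i..j] with 0 ≤ i ≤ j ≤ 4 only):
  [0..0]={T1}  "b"  orig:{}
  [1..1]={A,T0}  "a"  orig:{A}
  [2..2]={T1}  "b"  orig:{}
  [3..3]={T1}  "b"  orig:{}
  [4..4]={T1}  "b"  orig:{}
  [0..1]={S}  "ba"
  [1..2]=∅  "ab"
  [2..3]={C}  "bb"
  [3..4]={C}  "bb"
  [0..2]={S}  "bab"
  [1..3]={A,S}  "abb"
  [2..4]=∅  "bbb"
  [0..3]={S}  "babb"
  [1..4]={S}  "abbb"
  [0..4]={S}  "babbb"

Original NTs in T[0,4] deriving "babbb": ["S"]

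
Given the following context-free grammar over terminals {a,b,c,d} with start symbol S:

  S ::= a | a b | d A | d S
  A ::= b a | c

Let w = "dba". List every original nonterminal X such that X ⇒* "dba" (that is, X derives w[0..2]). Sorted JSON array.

Convert to CNF:
  S -> T1 T0 | T2 A | T2 S | a
  A -> T0 T1 | c
  T0 -> b
  T1 -> a
  T2 -> d

CYK table (by increasing span) (cells [i..j] with 0 ≤ i ≤ j ≤ 2 only):
  T[0,0] 'd' = {T2}  orig:{}
  T[1,1] 'b' = {T0}  orig:{}
  T[2,2] 'a' = {S,T1}  orig:{S}
  T[0,1] 'db' = ∅
  T[1,2] 'ba' = {A}
  T[0,2] 'dba' = {S}

Original NTs in T[0,2] deriving "dba": ["S"]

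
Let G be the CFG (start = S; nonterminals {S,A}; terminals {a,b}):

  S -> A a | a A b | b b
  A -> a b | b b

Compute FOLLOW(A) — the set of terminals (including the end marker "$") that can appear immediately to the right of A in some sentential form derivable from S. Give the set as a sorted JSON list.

Compute FIRST by fixpoint:
iter 1:
  A via A→a b: +{a}
  A via A→b b: +{b}
  S via S→A a: +{a,b}
  FIRST(S)={a,b}  FIRST(A)={a,b}
iter 2: (stable)
  FIRST(S)={a,b}  FIRST(A)={a,b}

Compute FOLLOW by fixpoint:
FOLLOW(S) := {$}
pass 1:
  S→A a: FOLLOW(A) ⊇ FIRST(a) = {a}; new: +{a}
  S→a A b: FOLLOW(A) ⊇ FIRST(b) = {b}; new: +{b}
  FOLLOW(S)={$}  FOLLOW(A)={a,b}
pass 2: done
  FOLLOW(S)={$}  FOLLOW(A)={a,b}

FOLLOW(A) = ["a", "b"]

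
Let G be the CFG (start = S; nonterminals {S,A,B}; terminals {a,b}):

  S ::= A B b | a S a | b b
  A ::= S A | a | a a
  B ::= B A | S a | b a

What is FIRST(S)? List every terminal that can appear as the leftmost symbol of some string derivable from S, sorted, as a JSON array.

FIRST iteration:
pass 1:
  A via A→a: +{a}
  B via B→b a: +{b}
  S via S→A B b: +{a}
  S via S→b b: +{b}
  FIRST(S)={a,b}  FIRST(A)={a}  FIRST(B)={b}
pass 2:
  A via A→S A: +{b}
  B via B→S a: +{a}
  FIRST(S)={a,b}  FIRST(A)={a,b}  FIRST(B)={a,b}
pass 3: done
  FIRST(S)={a,b}  FIRST(A)={a,b}  FIRST(B)={a,b}

FIRST(S) = ["a", "b"]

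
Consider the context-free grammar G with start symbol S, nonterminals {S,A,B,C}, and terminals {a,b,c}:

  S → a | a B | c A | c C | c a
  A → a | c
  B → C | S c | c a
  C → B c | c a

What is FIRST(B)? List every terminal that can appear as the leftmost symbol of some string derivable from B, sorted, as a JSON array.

FIRST sets, iterate to fixpoint:
pass 1:
  A via A→a: +{a}
  A via A→c: +{c}
  B via B→c a: +{c}
  C via C→B c: +{c}
  S via S→a: +{a}
  S via S→c A: +{c}
  FIRST(S)={a,c}  FIRST(A)={a,c}  FIRST(B)={c}  FIRST(C)={c}
pass 2:
  B via B→S c: +{a}
  C via C→B c: +{a}
  FIRST(S)={a,c}  FIRST(A)={a,c}  FIRST(B)={a,c}  FIRST(C)={a,c}
pass 3: done
  FIRST(S)={a,c}  FIRST(A)={a,c}  FIRST(B)={a,c}  FIRST(C)={a,c}

FIRST(B) = ["a", "c"]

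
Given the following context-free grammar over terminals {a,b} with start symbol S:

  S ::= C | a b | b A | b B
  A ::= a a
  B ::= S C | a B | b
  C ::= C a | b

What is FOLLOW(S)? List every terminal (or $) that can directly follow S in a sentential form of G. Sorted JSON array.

FIRST sets, iterate to fixpoint:
iter 1:
  A via A→a a: +{a}
  B via B→a B: +{a}
  B via B→b: +{b}
  C via C→b: +{b}
  S via S→C: +{b}
  S via S→a b: +{a}
  FIRST(S)={a,b}  FIRST(A)={a}  FIRST(B)={a,b}  FIRST(C)={b}
iter 2: done
  FIRST(S)={a,b}  FIRST(A)={a}  FIRST(B)={a,b}  FIRST(C)={b}

Compute FOLLOW by fixpoint:
initialize: $ ∈ FOLLOW(S)
[1]
  B→S C: FOLLOW(S) ⊇ FIRST(C) = {b}; new: +{b}
  C→C a: FOLLOW(C) ⊇ FIRST(a) = {a}; new: +{a}
  S→C: FOLLOW(C) ⊇ FOLLOW(S) ⊇ {$,b}; new: +{$,b}
  S→b A: FOLLOW(A) ⊇ FOLLOW(S) ⊇ {$,b}; new: +{$,b}
  S→b B: FOLLOW(B) ⊇ FOLLOW(S) ⊇ {$,b}; new: +{$,b}
  S: {$,b}  A: {$,b}  B: {$,b}  C: {$,a,b}
[2] — fixpoint
  S: {$,b}  A: {$,b}  B: {$,b}  C: {$,a,b}

FOLLOW(S) = ["$", "b"]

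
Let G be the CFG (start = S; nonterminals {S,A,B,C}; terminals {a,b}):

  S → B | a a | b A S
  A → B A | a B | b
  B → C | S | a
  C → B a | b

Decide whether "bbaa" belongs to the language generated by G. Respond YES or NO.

CNF form of G:
  S -> B T0 | T0 T0 | T1 X3 | a | b
  A -> B A | T0 B | b
  B -> B T0 | T0 T0 | T1 X2 | a | b
  C -> B T0 | b
  T0 -> a
  T1 -> b
  X2 -> A S
  X3 -> A S

CYK table (by increasing span):
  T[0,0] 'b' = {A,B,C,S,T1}  orig:{A,B,C,S}
  T[1,1] 'b' = {A,B,C,S,T1}  orig:{A,B,C,S}
  T[2,2] 'a' = {B,S,T0}  orig:{B,S}
  T[3,3] 'a' = {B,S,T0}  orig:{B,S}
  T[0,1] 'bb' = {A,X2,X3}  orig:{A}
  T[1,2] 'ba' = {B,C,S,X2,X3}  orig:{B,C,S}
  T[2,3] 'aa' = {A,B,C,S}
  T[0,2] 'bba' = {B,S,X2,X3}  orig:{B,S}
  T[1,3] 'baa' = {A,B,C,S,X2,X3}  orig:{A,B,C,S}
  T[0,3] 'bbaa' = {A,B,C,S,X2,X3}  orig:{A,B,C,S}

S ∈ T[0,3] ⇒ YES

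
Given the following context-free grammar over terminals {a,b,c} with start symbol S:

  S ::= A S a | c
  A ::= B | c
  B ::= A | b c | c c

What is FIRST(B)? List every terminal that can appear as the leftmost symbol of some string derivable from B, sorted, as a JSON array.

Compute FIRST by fixpoint:
[1]
  A via A→c: +{c}
  B via B→A: +{c}
  B via B→b c: +{b}
  S via S→A S a: +{c}
  FIRST(S)={c}  FIRST(A)={c}  FIRST(B)={b,c}
[2]
  A via A→B: +{b}
  S via S→A S a: +{b}
  FIRST(S)={b,c}  FIRST(A)={b,c}  FIRST(B)={b,c}
[3] (no change)
  FIRST(S)={b,c}  FIRST(A)={b,c}  FIRST(B)={b,c}

FIRST(B) = ["b", "c"]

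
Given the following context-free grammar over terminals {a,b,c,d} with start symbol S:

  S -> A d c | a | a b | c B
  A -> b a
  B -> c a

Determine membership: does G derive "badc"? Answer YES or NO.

CNF form of G:
  S -> A X4 | T1 T0 | T2 B | a
  A -> T0 T1
  B -> T2 T1
  T0 -> b
  T1 -> a
  T2 -> c
  T3 -> d
  X4 -> T3 T2

CYK table (by increasing span):
  [0..0]={T0}  "b"  orig:{}
  [1..1]={S,T1}  "a"  orig:{S}
  [2..2]={T3}  "d"  orig:{}
  [3..3]={T2}  "c"  orig:{}
  [0..1]={A}  "ba"
  [1..2]=∅  "ad"
  [2..3]={X4}  "dc"  orig:{}
  [0..2]=∅  "bad"
  [1..3]=∅  "adc"
  [0..3]={S}  "badc"

S ∈ T[0,3] ⇒ YES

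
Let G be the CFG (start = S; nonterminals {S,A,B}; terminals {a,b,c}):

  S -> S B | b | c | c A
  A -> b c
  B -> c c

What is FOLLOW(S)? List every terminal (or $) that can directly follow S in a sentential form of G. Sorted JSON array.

FIRST sets, iterate to fixpoint:
round 1:
  A via A→b c: +{b}
  B via B→c c: +{c}
  S via S→b: +{b}
  S via S→c: +{c}
  FIRST(S)={b,c}  FIRST(A)={b}  FIRST(B)={c}
round 2: (stable)
  FIRST(S)={b,c}  FIRST(A)={b}  FIRST(B)={c}

Compute FOLLOW by fixpoint:
FOLLOW(S) := {$}
iter 1:
  S→S B: FOLLOW(S) ⊇ FIRST(B) = {c}; new: +{c}
  S→S B: FOLLOW(B) ⊇ FOLLOW(S) ⊇ {$,c}; new: +{$,c}
  S→c A: FOLLOW(A) ⊇ FOLLOW(S) ⊇ {$,c}; new: +{$,c}
  FOLLOW(S)={$,c}  FOLLOW(A)={$,c}  FOLLOW(B)={$,c}
iter 2: (stable)
  FOLLOW(S)={$,c}  FOLLOW(A)={$,c}  FOLLOW(B)={$,c}

FOLLOW(S) = ["$", "c"]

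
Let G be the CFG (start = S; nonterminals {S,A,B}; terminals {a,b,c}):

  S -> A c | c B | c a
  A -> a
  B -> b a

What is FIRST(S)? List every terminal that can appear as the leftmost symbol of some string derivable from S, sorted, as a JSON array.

FIRST sets, iterate to fixpoint:
iter 1:
  A via A→a: +{a}
  B via B→b a: +{b}
  S via S→A c: +{a}
  S via S→c B: +{c}
  FIRST[S]={a,c}  FIRST[A]={a}  FIRST[B]={b}
iter 2: (no change)
  FIRST[S]={a,c}  FIRST[A]={a}  FIRST[B]={b}

FIRST(S) = ["a", "c"]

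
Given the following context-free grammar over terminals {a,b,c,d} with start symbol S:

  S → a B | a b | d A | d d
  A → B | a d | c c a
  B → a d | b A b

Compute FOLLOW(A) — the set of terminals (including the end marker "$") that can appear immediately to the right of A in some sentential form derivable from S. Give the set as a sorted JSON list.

FIRST sets, iterate to fixpoint:
pass 1:
  A via A→a d: +{a}
  A via A→c c a: +{c}
  B via B→a d: +{a}
  B via B→b A b: +{b}
  S via S→a B: +{a}
  S via S→d A: +{d}
  S: {a,d}  A: {a,c}  B: {a,b}
pass 2:
  A via A→B: +{b}
  S: {a,d}  A: {a,b,c}  B: {a,b}
pass 3: (no change)
  S: {a,d}  A: {a,b,c}  B: {a,b}

FOLLOW iteration:
FOLLOW(S) := {$}
pass 1:
  B→b A b: FOLLOW(A) ⊇ FIRST(b) = {b}; new: +{b}
  S→a B: FOLLOW(B) ⊇ FOLLOW(S) ⊇ {$}; new: +{$}
  S→d A: FOLLOW(A) ⊇ FOLLOW(S) ⊇ {$}; new: +{$}
  FOLLOW(S)={$}  FOLLOW(A)={$,b}  FOLLOW(B)={$}
pass 2:
  A→B: FOLLOW(B) ⊇ FOLLOW(A) ⊇ {$,b}; new: +{b}
  FOLLOW(S)={$}  FOLLOW(A)={$,b}  FOLLOW(B)={$,b}
pass 3: done
  FOLLOW(S)={$}  FOLLOW(A)={$,b}  FOLLOW(B)={$,b}

FOLLOW(A) = ["$", "b"]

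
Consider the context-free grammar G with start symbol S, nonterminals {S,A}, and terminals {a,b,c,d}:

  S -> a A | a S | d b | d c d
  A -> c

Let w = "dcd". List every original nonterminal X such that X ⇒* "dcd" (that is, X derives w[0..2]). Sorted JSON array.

CNF form of G:
  S -> T0 A | T0 S | T1 T2 | T1 X4
  A -> c
  T0 -> a
  T1 -> d
  T2 -> b
  T3 -> c
  X4 -> T3 T1

CYK table (by increasing span) (cells [i..j] with 0 ≤ i ≤ j ≤ 2 only):
  T[0,0] 'd' = {T1}  orig:{}
  T[1,1] 'c' = {A,T3}  orig:{A}
  T[2,2] 'd' = {T1}  orig:{}
  T[0,1] 'dc' = ∅
  T[1,2] 'cd' = {X4}  orig:{}
  T[0,2] 'dcd' = {S}

Original NTs in T[0,2] deriving "dcd": ["S"]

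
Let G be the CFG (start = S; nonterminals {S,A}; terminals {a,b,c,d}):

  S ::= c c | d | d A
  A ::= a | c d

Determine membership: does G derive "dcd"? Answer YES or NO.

CNF form of G:
  S -> T0 T0 | T1 A | d
  A -> T0 T1 | a
  T0 -> c
  T1 -> d

Fill CYK table bottom-up:
  cell(0,0) d: {S,T1}  orig:{S}
  cell(1,1) c: {T0}  orig:{}
  cell(2,2) d: {S,T1}  orig:{S}
  cell(0,1) dc: ∅
  cell(1,2) cd: {A}
  cell(0,2) dcd: {S}

S ∈ T[0,2] ⇒ YES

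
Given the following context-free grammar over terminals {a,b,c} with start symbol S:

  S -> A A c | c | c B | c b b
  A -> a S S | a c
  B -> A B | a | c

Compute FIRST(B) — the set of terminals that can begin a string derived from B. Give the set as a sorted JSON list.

FIRST iteration:
[1]
  A via A→a S S: +{a}
  B via B→A B: +{a}
  B via B→c: +{c}
  S via S→A A c: +{a}
  S via S→c: +{c}
  FIRST[S]={a,c}  FIRST[A]={a}  FIRST[B]={a,c}
[2] (stable)
  FIRST[S]={a,c}  FIRST[A]={a}  FIRST[B]={a,c}

FIRST(B) = ["a", "c"]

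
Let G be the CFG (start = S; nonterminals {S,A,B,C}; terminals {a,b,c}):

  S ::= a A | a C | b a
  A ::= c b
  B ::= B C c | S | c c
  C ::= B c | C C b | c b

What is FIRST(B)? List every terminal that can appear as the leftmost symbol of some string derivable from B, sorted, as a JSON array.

Compute FIRST by fixpoint:
iter 1:
  A via A→c b: +{c}
  B via B→c c: +{c}
  C via C→B c: +{c}
  S via S→a A: +{a}
  S via S→b a: +{b}
  FIRST(S)={a,b}  FIRST(A)={c}  FIRST(B)={c}  FIRST(C)={c}
iter 2:
  B via B→S: +{a,b}
  C via C→B c: +{a,b}
  FIRST(S)={a,b}  FIRST(A)={c}  FIRST(B)={a,b,c}  FIRST(C)={a,b,c}
iter 3: — fixpoint
  FIRST(S)={a,b}  FIRST(A)={c}  FIRST(B)={a,b,c}  FIRST(C)={a,b,c}

FIRST(B) = ["a", "b", "c"]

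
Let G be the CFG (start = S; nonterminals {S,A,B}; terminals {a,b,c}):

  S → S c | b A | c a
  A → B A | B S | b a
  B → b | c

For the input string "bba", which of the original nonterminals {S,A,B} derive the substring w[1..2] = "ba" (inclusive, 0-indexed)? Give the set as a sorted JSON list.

Convert to CNF:
  S -> S T2 | T0 A | T2 T1
  A -> B A | B S | T0 T1
  B -> b | c
  T0 -> b
  T1 -> a
  T2 -> c

Fill CYK table bottom-up, restricted to cells inside w[1..2]:
  T[1,1] 'b' = {B,T0}  orig:{B}
  T[2,2] 'a' = {T1}  orig:{}
  T[1,2] 'ba' = {A}

Original NTs in T[1,2] deriving "ba": ["A"]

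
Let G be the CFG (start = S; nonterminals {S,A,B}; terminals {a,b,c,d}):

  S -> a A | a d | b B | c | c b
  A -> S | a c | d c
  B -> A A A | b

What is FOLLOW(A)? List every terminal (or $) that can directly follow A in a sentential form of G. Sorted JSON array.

FIRST sets, iterate to fixpoint:
round 1:
  A via A→a c: +{a}
  A via A→d c: +{d}
  B via B→A A A: +{a,d}
  B via B→b: +{b}
  S via S→a A: +{a}
  S via S→b B: +{b}
  S via S→c: +{c}
  FIRST[S]={a,b,c}  FIRST[A]={a,d}  FIRST[B]={a,b,d}
round 2:
  A via A→S: +{b,c}
  B via B→A A A: +{c}
  FIRST[S]={a,b,c}  FIRST[A]={a,b,c,d}  FIRST[B]={a,b,c,d}
round 3: (stable)
  FIRST[S]={a,b,c}  FIRST[A]={a,b,c,d}  FIRST[B]={a,b,c,d}

FOLLOW iteration:
seed FOLLOW(S) with $
[1]
  B→A A A: FOLLOW(A) ⊇ FIRST(A) = {a,b,c,d}; new: +{a,b,c,d}
  S→a A: FOLLOW(A) ⊇ FOLLOW(S) ⊇ {$}; new: +{$}
  S→b B: FOLLOW(B) ⊇ FOLLOW(S) ⊇ {$}; new: +{$}
  FOLLOW(S)={$}  FOLLOW(A)={$,a,b,c,d}  FOLLOW(B)={$}
[2]
  A→S: FOLLOW(S) ⊇ FOLLOW(A) ⊇ {$,a,b,c,d}; new: +{a,b,c,d}
  S→b B: FOLLOW(B) ⊇ FOLLOW(S) ⊇ {$,a,b,c,d}; new: +{a,b,c,d}
  FOLLOW(S)={$,a,b,c,d}  FOLLOW(A)={$,a,b,c,d}  FOLLOW(B)={$,a,b,c,d}
[3] done
  FOLLOW(S)={$,a,b,c,d}  FOLLOW(A)={$,a,b,c,d}  FOLLOW(B)={$,a,b,c,d}

FOLLOW(A) = ["$", "a", "b", "c", "d"]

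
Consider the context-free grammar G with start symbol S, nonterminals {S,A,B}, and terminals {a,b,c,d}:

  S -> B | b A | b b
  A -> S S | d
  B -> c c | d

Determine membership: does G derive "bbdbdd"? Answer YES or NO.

Convert to CNF:
  S -> T0 T0 | T1 A | T1 T1 | d
  A -> S S | d
  B -> T0 T0 | d
  T0 -> c
  T1 -> b

CYK fill:
  cell(0,0) b: {T1}  orig:{}
  cell(1,1) b: {T1}  orig:{}
  cell(2,2) d: {A,B,S}
  cell(3,3) b: {T1}  orig:{}
  cell(4,4) d: {A,B,S}
  cell(5,5) d: {A,B,S}
  cell(0,1) bb: {S}
  cell(1,2) bd: {S}
  cell(2,3) db: ∅
  cell(3,4) bd: {S}
  cell(4,5) dd: {A}
  cell(0,2) bbd: {A}
  cell(1,3) bdb: ∅
  cell(2,4) dbd: {A}
  cell(3,5) bdd: {A,S}
  cell(0,3) bbdb: ∅
  cell(1,4) bdbd: {A,S}
  cell(2,5) dbdd: {A}
  cell(0,4) bbdbd: {S}
  cell(1,5) bdbdd: {A,S}
  cell(0,5) bbdbdd: {A,S}

S ∈ T[0,5] ⇒ YES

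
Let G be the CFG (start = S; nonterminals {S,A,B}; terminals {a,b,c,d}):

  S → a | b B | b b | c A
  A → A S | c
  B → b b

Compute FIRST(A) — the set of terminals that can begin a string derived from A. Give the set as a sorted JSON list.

FIRST iteration:
round 1:
  A via A→c: +{c}
  B via B→b b: +{b}
  S via S→a: +{a}
  S via S→b B: +{b}
  S via S→c A: +{c}
  FIRST(S)={a,b,c}  FIRST(A)={c}  FIRST(B)={b}
round 2: (no change)
  FIRST(S)={a,b,c}  FIRST(A)={c}  FIRST(B)={b}

FIRST(A) = ["c"]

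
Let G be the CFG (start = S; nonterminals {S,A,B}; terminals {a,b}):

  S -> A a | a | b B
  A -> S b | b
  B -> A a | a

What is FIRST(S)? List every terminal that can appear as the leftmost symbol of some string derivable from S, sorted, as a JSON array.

FIRST sets, iterate to fixpoint:
round 1:
  A via A→b: +{b}
  B via B→A a: +{b}
  B via B→a: +{a}
  S via S→A a: +{b}
  S via S→a: +{a}
  FIRST(S)={a,b}  FIRST(A)={b}  FIRST(B)={a,b}
round 2:
  A via A→S b: +{a}
  FIRST(S)={a,b}  FIRST(A)={a,b}  FIRST(B)={a,b}
round 3: — fixpoint
  FIRST(S)={a,b}  FIRST(A)={a,b}  FIRST(B)={a,b}

FIRST(S) = ["a", "b"]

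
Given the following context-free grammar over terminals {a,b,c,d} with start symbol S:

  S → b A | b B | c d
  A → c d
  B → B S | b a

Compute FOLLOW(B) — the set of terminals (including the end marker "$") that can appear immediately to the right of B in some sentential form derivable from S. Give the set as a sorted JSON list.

FIRST iteration:
[1]
  A via A→c d: +{c}
  B via B→b a: +{b}
  S via S→b A: +{b}
  S via S→c d: +{c}
  FIRST[S]={b,c}  FIRST[A]={c}  FIRST[B]={b}
[2] done
  FIRST[S]={b,c}  FIRST[A]={c}  FIRST[B]={b}

FOLLOW iteration:
seed FOLLOW(S) with $
round 1:
  B→B S: FOLLOW(B) ⊇ FIRST(S) = {b,c}; new: +{b,c}
  B→B S: FOLLOW(S) ⊇ FOLLOW(B) ⊇ {b,c}; new: +{b,c}
  S→b A: FOLLOW(A) ⊇ FOLLOW(S) ⊇ {$,b,c}; new: +{$,b,c}
  S→b B: FOLLOW(B) ⊇ FOLLOW(S) ⊇ {$,b,c}; new: +{$}
  FOLLOW[S]={$,b,c}  FOLLOW[A]={$,b,c}  FOLLOW[B]={$,b,c}
round 2: done
  FOLLOW[S]={$,b,c}  FOLLOW[A]={$,b,c}  FOLLOW[B]={$,b,c}

FOLLOW(B) = ["$", "b", "c"]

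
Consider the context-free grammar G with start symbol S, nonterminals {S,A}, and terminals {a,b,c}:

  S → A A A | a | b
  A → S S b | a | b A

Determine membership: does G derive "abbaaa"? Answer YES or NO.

CNF form of G:
  S -> A X2 | a | b
  A -> S X1 | T0 A | a
  T0 -> b
  X1 -> S T0
  X2 -> A A

CYK table (by increasing span):
  [0..0]={A,S}  "a"
  [1..1]={S,T0}  "b"  orig:{S}
  [2..2]={S,T0}  "b"  orig:{S}
  [3..3]={A,S}  "a"
  [4..4]={A,S}  "a"
  [5..5]={A,S}  "a"
  [0..1]={X1}  "ab"  orig:{}
  [1..2]={X1}  "bb"  orig:{}
  [2..3]={A}  "ba"
  [3..4]={X2}  "aa"  orig:{}
  [4..5]={X2}  "aa"  orig:{}
  [0..2]={A}  "abb"
  [1..3]={A}  "bba"
  [2..4]={X2}  "baa"  orig:{}
  [3..5]={S}  "aaa"
  [0..3]={X2}  "abba"  orig:{}
  [1..4]={X2}  "bbaa"  orig:{}
  [2..5]={S}  "baaa"
  [0..4]={S}  "abbaa"
  [1..5]={S}  "bbaaa"
  [0..5]=∅  "abbaaa"

S ∉ T[0,5] ⇒ NO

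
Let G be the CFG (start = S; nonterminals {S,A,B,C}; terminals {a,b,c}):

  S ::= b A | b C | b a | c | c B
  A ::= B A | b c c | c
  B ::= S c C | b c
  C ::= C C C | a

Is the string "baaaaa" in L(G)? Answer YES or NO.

Convert to CNF:
  S -> T0 A | T0 C | T0 T2 | T1 B | c
  A -> B A | T0 X3 | c
  B -> S X4 | T0 T1
  C -> C X5 | a
  T0 -> b
  T1 -> c
  T2 -> a
  X3 -> T1 T1
  X4 -> T1 C
  X5 -> C C

CYK fill:
  T[0,0] 'b' = {T0}  orig:{}
  T[1,1] 'a' = {C,T2}  orig:{C}
  T[2,2] 'a' = {C,T2}  orig:{C}
  T[3,3] 'a' = {C,T2}  orig:{C}
  T[4,4] 'a' = {C,T2}  orig:{C}
  T[5,5] 'a' = {C,T2}  orig:{C}
  T[0,1] 'ba' = {S}
  T[1,2] 'aa' = {X5}  orig:{}
  T[2,3] 'aa' = {X5}  orig:{}
  T[3,4] 'aa' = {X5}  orig:{}
  T[4,5] 'aa' = {X5}  orig:{}
  T[0,2] 'baa' = ∅
  T[1,3] 'aaa' = {C}
  T[2,4] 'aaa' = {C}
  T[3,5] 'aaa' = {C}
  T[0,3] 'baaa' = {S}
  T[1,4] 'aaaa' = {X5}  orig:{}
  T[2,5] 'aaaa' = {X5}  orig:{}
  T[0,4] 'baaaa' = ∅
  T[1,5] 'aaaaa' = {C}
  T[0,5] 'baaaaa' = {S}

S ∈ T[0,5] ⇒ YES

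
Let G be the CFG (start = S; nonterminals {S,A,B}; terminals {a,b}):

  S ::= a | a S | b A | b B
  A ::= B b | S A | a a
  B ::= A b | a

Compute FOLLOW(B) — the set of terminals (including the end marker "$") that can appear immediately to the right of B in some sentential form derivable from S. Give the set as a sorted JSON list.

FIRST iteration:
round 1:
  A via A→a a: +{a}
  B via B→A b: +{a}
  S via S→a: +{a}
  S via S→b A: +{b}
  FIRST[S]={a,b}  FIRST[A]={a}  FIRST[B]={a}
round 2:
  A via A→S A: +{b}
  B via B→A b: +{b}
  FIRST[S]={a,b}  FIRST[A]={a,b}  FIRST[B]={a,b}
round 3: (stable)
  FIRST[S]={a,b}  FIRST[A]={a,b}  FIRST[B]={a,b}

FOLLOW sets:
seed FOLLOW(S) with $
iter 1:
  A→B b: FOLLOW(B) ⊇ FIRST(b) = {b}; new: +{b}
  A→S A: FOLLOW(S) ⊇ FIRST(A) = {a,b}; new: +{a,b}
  B→A b: FOLLOW(A) ⊇ FIRST(b) = {b}; new: +{b}
  S→b A: FOLLOW(A) ⊇ FOLLOW(S) ⊇ {$,a,b}; new: +{$,a}
  S→b B: FOLLOW(B) ⊇ FOLLOW(S) ⊇ {$,a,b}; new: +{$,a}
  FOLLOW[S]={$,a,b}  FOLLOW[A]={$,a,b}  FOLLOW[B]={$,a,b}
iter 2: (stable)
  FOLLOW[S]={$,a,b}  FOLLOW[A]={$,a,b}  FOLLOW[B]={$,a,b}

FOLLOW(B) = ["$", "a", "b"]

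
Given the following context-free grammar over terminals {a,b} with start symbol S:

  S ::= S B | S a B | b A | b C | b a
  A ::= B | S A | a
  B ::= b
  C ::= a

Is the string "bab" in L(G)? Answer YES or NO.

Convert to CNF:
  S -> S B | S X2 | T1 A | T1 C | T1 T0
  A -> S A | a | b
  B -> b
  C -> a
  T0 -> a
  T1 -> b
  X2 -> T0 B

Fill CYK table bottom-up:
  cell(0,0) b: {A,B,T1}  orig:{A,B}
  cell(1,1) a: {A,C,T0}  orig:{A,C}
  cell(2,2) b: {A,B,T1}  orig:{A,B}
  cell(0,1) ba: {S}
  cell(1,2) ab: {X2}  orig:{}
  cell(0,2) bab: {A,S}

S ∈ T[0,2] ⇒ YES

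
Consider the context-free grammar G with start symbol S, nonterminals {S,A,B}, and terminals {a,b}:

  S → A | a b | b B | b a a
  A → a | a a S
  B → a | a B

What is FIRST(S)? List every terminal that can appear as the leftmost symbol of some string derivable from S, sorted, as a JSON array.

FIRST sets, iterate to fixpoint:
round 1:
  A via A→a: +{a}
  B via B→a: +{a}
  S via S→A: +{a}
  S via S→b B: +{b}
  S: {a,b}  A: {a}  B: {a}
round 2: done
  S: {a,b}  A: {a}  B: {a}

FIRST(S) = ["a", "b"]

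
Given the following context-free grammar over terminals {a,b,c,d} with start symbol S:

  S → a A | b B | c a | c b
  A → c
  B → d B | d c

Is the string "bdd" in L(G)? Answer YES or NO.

Convert to CNF:
  S -> T1 T2 | T1 T3 | T2 A | T3 B
  A -> c
  B -> T0 B | T0 T1
  T0 -> d
  T1 -> c
  T2 -> a
  T3 -> b

CYK table (by increasing span):
  T[0,0] 'b' = {T3}  orig:{}
  T[1,1] 'd' = {T0}  orig:{}
  T[2,2] 'd' = {T0}  orig:{}
  T[0,1] 'bd' = ∅
  T[1,2] 'dd' = ∅
  T[0,2] 'bdd' = ∅

S ∉ T[0,2] ⇒ NO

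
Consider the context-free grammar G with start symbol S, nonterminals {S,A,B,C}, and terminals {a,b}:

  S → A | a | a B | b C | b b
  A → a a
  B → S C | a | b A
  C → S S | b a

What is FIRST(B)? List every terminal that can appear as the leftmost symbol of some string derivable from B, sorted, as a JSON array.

FIRST iteration:
round 1:
  A via A→a a: +{a}
  B via B→a: +{a}
  B via B→b A: +{b}
  C via C→b a: +{b}
  S via S→A: +{a}
  S via S→b C: +{b}
  FIRST[S]={a,b}  FIRST[A]={a}  FIRST[B]={a,b}  FIRST[C]={b}
round 2:
  C via C→S S: +{a}
  FIRST[S]={a,b}  FIRST[A]={a}  FIRST[B]={a,b}  FIRST[C]={a,b}
round 3: — fixpoint
  FIRST[S]={a,b}  FIRST[A]={a}  FIRST[B]={a,b}  FIRST[C]={a,b}

FIRST(B) = ["a", "b"]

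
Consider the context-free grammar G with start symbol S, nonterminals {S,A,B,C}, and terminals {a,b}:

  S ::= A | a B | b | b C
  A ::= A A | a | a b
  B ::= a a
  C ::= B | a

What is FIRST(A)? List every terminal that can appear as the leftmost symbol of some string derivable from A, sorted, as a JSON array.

FIRST sets, iterate to fixpoint:
[1]
  A via A→a: +{a}
  B via B→a a: +{a}
  C via C→B: +{a}
  S via S→A: +{a}
  S via S→b: +{b}
  S: {a,b}  A: {a}  B: {a}  C: {a}
[2] (stable)
  S: {a,b}  A: {a}  B: {a}  C: {a}

FIRST(A) = ["a"]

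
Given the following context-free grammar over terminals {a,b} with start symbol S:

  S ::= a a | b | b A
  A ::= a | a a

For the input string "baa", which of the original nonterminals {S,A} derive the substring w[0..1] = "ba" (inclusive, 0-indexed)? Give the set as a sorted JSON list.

Convert to CNF:
  S -> T0 T0 | T1 A | b
  A -> T0 T0 | a
  T0 -> a
  T1 -> b

Fill CYK table bottom-up — only the sub-triangle for w[0..1]:
  T[0,0] 'b' = {S,T1}  orig:{S}
  T[1,1] 'a' = {A,T0}  orig:{A}
  T[0,1] 'ba' = {S}

Original NTs in T[0,1] deriving "ba": ["S"]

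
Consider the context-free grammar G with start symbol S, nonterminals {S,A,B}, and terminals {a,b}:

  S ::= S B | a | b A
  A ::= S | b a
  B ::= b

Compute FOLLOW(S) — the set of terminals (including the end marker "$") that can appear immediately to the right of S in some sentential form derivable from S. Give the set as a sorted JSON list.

FIRST sets, iterate to fixpoint:
[1]
  A via A→b a: +{b}
  B via B→b: +{b}
  S via S→a: +{a}
  S via S→b A: +{b}
  FIRST(S)={a,b}  FIRST(A)={b}  FIRST(B)={b}
[2]
  A via A→S: +{a}
  FIRST(S)={a,b}  FIRST(A)={a,b}  FIRST(B)={b}
[3] (no change)
  FIRST(S)={a,b}  FIRST(A)={a,b}  FIRST(B)={b}

FOLLOW sets:
seed FOLLOW(S) with $
[1]
  S→S B: FOLLOW(S) ⊇ FIRST(B) = {b}; new: +{b}
  S→S B: FOLLOW(B) ⊇ FOLLOW(S) ⊇ {$,b}; new: +{$,b}
  S→b A: FOLLOW(A) ⊇ FOLLOW(S) ⊇ {$,b}; new: +{$,b}
  FOLLOW[S]={$,b}  FOLLOW[A]={$,b}  FOLLOW[B]={$,b}
[2] — fixpoint
  FOLLOW[S]={$,b}  FOLLOW[A]={$,b}  FOLLOW[B]={$,b}

FOLLOW(S) = ["$", "b"]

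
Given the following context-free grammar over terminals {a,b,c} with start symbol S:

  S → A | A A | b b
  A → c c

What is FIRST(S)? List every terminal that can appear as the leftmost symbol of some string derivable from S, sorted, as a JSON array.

Compute FIRST by fixpoint:
iter 1:
  A via A→c c: +{c}
  S via S→A: +{c}
  S via S→b b: +{b}
  FIRST[S]={b,c}  FIRST[A]={c}
iter 2: (no change)
  FIRST[S]={b,c}  FIRST[A]={c}

FIRST(S) = ["b", "c"]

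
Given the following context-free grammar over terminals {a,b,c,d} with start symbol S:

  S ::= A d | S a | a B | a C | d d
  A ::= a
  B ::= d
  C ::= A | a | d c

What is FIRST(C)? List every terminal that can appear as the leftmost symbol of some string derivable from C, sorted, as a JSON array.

Compute FIRST by fixpoint:
[1]
  A via A→a: +{a}
  B via B→d: +{d}
  C via C→A: +{a}
  C via C→d c: +{d}
  S via S→A d: +{a}
  S via S→d d: +{d}
  FIRST(S)={a,d}  FIRST(A)={a}  FIRST(B)={d}  FIRST(C)={a,d}
[2] — fixpoint
  FIRST(S)={a,d}  FIRST(A)={a}  FIRST(B)={d}  FIRST(C)={a,d}

FIRST(C) = ["a", "d"]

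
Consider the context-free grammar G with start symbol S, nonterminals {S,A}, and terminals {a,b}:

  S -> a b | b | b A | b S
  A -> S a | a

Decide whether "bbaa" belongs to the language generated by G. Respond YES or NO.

Convert to CNF:
  S -> T0 T1 | T1 A | T1 S | b
  A -> S T0 | a
  T0 -> a
  T1 -> b

Fill CYK table bottom-up:
  T[0,0] 'b' = {S,T1}  orig:{S}
  T[1,1] 'b' = {S,T1}  orig:{S}
  T[2,2] 'a' = {A,T0}  orig:{A}
  T[3,3] 'a' = {A,T0}  orig:{A}
  T[0,1] 'bb' = {S}
  T[1,2] 'ba' = {A,S}
  T[2,3] 'aa' = ∅
  T[0,2] 'bba' = {A,S}
  T[1,3] 'baa' = {A}
  T[0,3] 'bbaa' = {A,S}

S ∈ T[0,3] ⇒ YES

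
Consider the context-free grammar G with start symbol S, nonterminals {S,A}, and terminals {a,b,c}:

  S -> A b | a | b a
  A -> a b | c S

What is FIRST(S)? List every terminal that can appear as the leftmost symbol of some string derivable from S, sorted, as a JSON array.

Compute FIRST by fixpoint:
pass 1:
  A via A→a b: +{a}
  A via A→c S: +{c}
  S via S→A b: +{a,c}
  S via S→b a: +{b}
  FIRST[S]={a,b,c}  FIRST[A]={a,c}
pass 2: done
  FIRST[S]={a,b,c}  FIRST[A]={a,c}

FIRST(S) = ["a", "b", "c"]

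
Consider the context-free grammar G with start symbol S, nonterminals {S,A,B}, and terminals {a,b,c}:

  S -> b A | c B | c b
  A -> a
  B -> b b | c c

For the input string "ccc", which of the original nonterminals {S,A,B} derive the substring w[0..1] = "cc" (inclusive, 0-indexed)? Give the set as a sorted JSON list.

Convert to CNF:
  S -> T0 A | T1 B | T1 T0
  A -> a
  B -> T0 T0 | T1 T1
  T0 -> b
  T1 -> c

Fill CYK table bottom-up, restricted to cells inside w[0..1]:
  [0..0]={T1}  "c"  orig:{}
  [1..1]={T1}  "c"  orig:{}
  [0..1]={B}  "cc"

Original NTs in T[0,1] deriving "cc": ["B"]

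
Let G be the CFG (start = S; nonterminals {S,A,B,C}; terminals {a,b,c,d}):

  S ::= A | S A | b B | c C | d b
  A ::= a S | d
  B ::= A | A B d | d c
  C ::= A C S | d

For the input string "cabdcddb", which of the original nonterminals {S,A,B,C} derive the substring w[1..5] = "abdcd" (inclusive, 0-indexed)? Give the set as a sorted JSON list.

CNF form of G:
  S -> S A | T0 S | T1 T3 | T2 C | T3 B | d
  A -> T0 S | d
  B -> A X4 | T0 S | T1 T2 | d
  C -> A X5 | d
  T0 -> a
  T1 -> d
  T2 -> c
  T3 -> b
  X4 -> B T1
  X5 -> C S

CYK fill — only the sub-triangle for w[1..5]:
  T[1,1] 'a' = {T0}  orig:{}
  T[2,2] 'b' = {T3}  orig:{}
  T[3,3] 'd' = {A,B,C,S,T1}  orig:{A,B,C,S}
  T[4,4] 'c' = {T2}  orig:{}
  T[5,5] 'd' = {A,B,C,S,T1}  orig:{A,B,C,S}
  T[1,2] 'ab' = ∅
  T[2,3] 'bd' = {S}
  T[3,4] 'dc' = {B}
  T[4,5] 'cd' = {S}
  T[1,3] 'abd' = {A,B,S}
  T[2,4] 'bdc' = {S}
  T[3,5] 'dcd' = {X4,X5}  orig:{}
  T[1,4] 'abdc' = {A,B,S}
  T[2,5] 'bdcd' = {S}
  T[1,5] 'abdcd' = {A,B,S,X4}  orig:{A,B,S}

Original NTs in T[1,5] deriving "abdcd": ["A", "B", "S"]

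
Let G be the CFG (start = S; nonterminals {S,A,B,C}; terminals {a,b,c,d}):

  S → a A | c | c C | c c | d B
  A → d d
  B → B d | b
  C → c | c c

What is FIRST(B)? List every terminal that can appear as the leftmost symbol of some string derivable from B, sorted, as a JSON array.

FIRST iteration:
pass 1:
  A via A→d d: +{d}
  B via B→b: +{b}
  C via C→c: +{c}
  S via S→a A: +{a}
  S via S→c: +{c}
  S via S→d B: +{d}
  FIRST(S)={a,c,d}  FIRST(A)={d}  FIRST(B)={b}  FIRST(C)={c}
pass 2: — fixpoint
  FIRST(S)={a,c,d}  FIRST(A)={d}  FIRST(B)={b}  FIRST(C)={c}

FIRST(B) = ["b"]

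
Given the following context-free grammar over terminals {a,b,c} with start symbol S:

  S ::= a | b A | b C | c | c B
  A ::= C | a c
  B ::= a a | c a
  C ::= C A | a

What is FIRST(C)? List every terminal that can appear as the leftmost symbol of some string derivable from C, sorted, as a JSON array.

Compute FIRST by fixpoint:
[1]
  A via A→a c: +{a}
  B via B→a a: +{a}
  B via B→c a: +{c}
  C via C→a: +{a}
  S via S→a: +{a}
  S via S→b A: +{b}
  S via S→c: +{c}
  S: {a,b,c}  A: {a}  B: {a,c}  C: {a}
[2] — fixpoint
  S: {a,b,c}  A: {a}  B: {a,c}  C: {a}

FIRST(C) = ["a"]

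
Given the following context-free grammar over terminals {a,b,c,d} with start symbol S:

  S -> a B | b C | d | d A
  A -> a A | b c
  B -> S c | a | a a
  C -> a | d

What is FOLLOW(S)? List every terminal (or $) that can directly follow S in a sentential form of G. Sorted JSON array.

Compute FIRST by fixpoint:
pass 1:
  A via A→a A: +{a}
  A via A→b c: +{b}
  B via B→a: +{a}
  C via C→a: +{a}
  C via C→d: +{d}
  S via S→a B: +{a}
  S via S→b C: +{b}
  S via S→d: +{d}
  FIRST[S]={a,b,d}  FIRST[A]={a,b}  FIRST[B]={a}  FIRST[C]={a,d}
pass 2:
  B via B→S c: +{b,d}
  FIRST[S]={a,b,d}  FIRST[A]={a,b}  FIRST[B]={a,b,d}  FIRST[C]={a,d}
pass 3: (stable)
  FIRST[S]={a,b,d}  FIRST[A]={a,b}  FIRST[B]={a,b,d}  FIRST[C]={a,d}

FOLLOW sets:
FOLLOW(S) := {$}
[1]
  B→S c: FOLLOW(S) ⊇ FIRST(c) = {c}; new: +{c}
  S→a B: FOLLOW(B) ⊇ FOLLOW(S) ⊇ {$,c}; new: +{$,c}
  S→b C: FOLLOW(C) ⊇ FOLLOW(S) ⊇ {$,c}; new: +{$,c}
  S→d A: FOLLOW(A) ⊇ FOLLOW(S) ⊇ {$,c}; new: +{$,c}
  S: {$,c}  A: {$,c}  B: {$,c}  C: {$,c}
[2] (no change)
  S: {$,c}  A: {$,c}  B: {$,c}  C: {$,c}

FOLLOW(S) = ["$", "c"]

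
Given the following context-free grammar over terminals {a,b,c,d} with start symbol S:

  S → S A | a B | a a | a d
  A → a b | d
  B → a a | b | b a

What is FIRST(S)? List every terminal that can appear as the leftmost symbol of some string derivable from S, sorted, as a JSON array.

FIRST sets, iterate to fixpoint:
[1]
  A via A→a b: +{a}
  A via A→d: +{d}
  B via B→a a: +{a}
  B via B→b: +{b}
  S via S→a B: +{a}
  S: {a}  A: {a,d}  B: {a,b}
[2] — fixpoint
  S: {a}  A: {a,d}  B: {a,b}

FIRST(S) = ["a"]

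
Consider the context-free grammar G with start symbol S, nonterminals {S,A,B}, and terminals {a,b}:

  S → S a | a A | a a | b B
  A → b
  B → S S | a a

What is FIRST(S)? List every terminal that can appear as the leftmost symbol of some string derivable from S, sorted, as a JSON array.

Compute FIRST by fixpoint:
round 1:
  A via A→b: +{b}
  B via B→a a: +{a}
  S via S→a A: +{a}
  S via S→b B: +{b}
  S: {a,b}  A: {b}  B: {a}
round 2:
  B via B→S S: +{b}
  S: {a,b}  A: {b}  B: {a,b}
round 3: (no change)
  S: {a,b}  A: {b}  B: {a,b}

FIRST(S) = ["a", "b"]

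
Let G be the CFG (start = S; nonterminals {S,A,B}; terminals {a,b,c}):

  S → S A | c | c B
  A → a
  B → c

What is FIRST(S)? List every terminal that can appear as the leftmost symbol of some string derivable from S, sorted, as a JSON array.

FIRST iteration:
round 1:
  A via A→a: +{a}
  B via B→c: +{c}
  S via S→c: +{c}
  FIRST[S]={c}  FIRST[A]={a}  FIRST[B]={c}
round 2: (stable)
  FIRST[S]={c}  FIRST[A]={a}  FIRST[B]={c}

FIRST(S) = ["c"]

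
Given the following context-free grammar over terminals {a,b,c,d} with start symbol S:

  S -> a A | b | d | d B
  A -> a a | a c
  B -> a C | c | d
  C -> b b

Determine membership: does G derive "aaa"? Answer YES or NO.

CNF form of G:
  S -> T0 A | T3 B | b | d
  A -> T0 T0 | T0 T1
  B -> T0 C | c | d
  C -> T2 T2
  T0 -> a
  T1 -> c
  T2 -> b
  T3 -> d

CYK fill:
  cell(0,0) a: {T0}  orig:{}
  cell(1,1) a: {T0}  orig:{}
  cell(2,2) a: {T0}  orig:{}
  cell(0,1) aa: {A}
  cell(1,2) aa: {A}
  cell(0,2) aaa: {S}

S ∈ T[0,2] ⇒ YES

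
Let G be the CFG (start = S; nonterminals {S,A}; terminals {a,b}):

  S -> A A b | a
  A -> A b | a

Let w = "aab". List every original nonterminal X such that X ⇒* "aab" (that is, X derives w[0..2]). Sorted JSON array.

CNF form of G:
  S -> A X1 | a
  A -> A T0 | a
  T0 -> b
  X1 -> A T0

Fill CYK table bottom-up (cells [i..j] with 0 ≤ i ≤ j ≤ 2 only):
  T[0,0] 'a' = {A,S}
  T[1,1] 'a' = {A,S}
  T[2,2] 'b' = {T0}  orig:{}
  T[0,1] 'aa' = ∅
  T[1,2] 'ab' = {A,X1}  orig:{A}
  T[0,2] 'aab' = {S}

Original NTs in T[0,2] deriving "aab": ["S"]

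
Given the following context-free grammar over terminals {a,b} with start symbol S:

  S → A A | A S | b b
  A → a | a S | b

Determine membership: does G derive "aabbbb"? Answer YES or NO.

Convert to CNF:
  S -> A A | A S | T1 T1
  A -> T0 S | a | b
  T0 -> a
  T1 -> b

CYK table (by increasing span):
  T[0,0] 'a' = {A,T0}  orig:{A}
  T[1,1] 'a' = {A,T0}  orig:{A}
  T[2,2] 'b' = {A,T1}  orig:{A}
  T[3,3] 'b' = {A,T1}  orig:{A}
  T[4,4] 'b' = {A,T1}  orig:{A}
  T[5,5] 'b' = {A,T1}  orig:{A}
  T[0,1] 'aa' = {S}
  T[1,2] 'ab' = {S}
  T[2,3] 'bb' = {S}
  T[3,4] 'bb' = {S}
  T[4,5] 'bb' = {S}
  T[0,2] 'aab' = {A,S}
  T[1,3] 'abb' = {A,S}
  T[2,4] 'bbb' = {S}
  T[3,5] 'bbb' = {S}
  T[0,3] 'aabb' = {A,S}
  T[1,4] 'abbb' = {A,S}
  T[2,5] 'bbbb' = {S}
  T[0,4] 'aabbb' = {A,S}
  T[1,5] 'abbbb' = {A,S}
  T[0,5] 'aabbbb' = {A,S}

S ∈ T[0,5] ⇒ YES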